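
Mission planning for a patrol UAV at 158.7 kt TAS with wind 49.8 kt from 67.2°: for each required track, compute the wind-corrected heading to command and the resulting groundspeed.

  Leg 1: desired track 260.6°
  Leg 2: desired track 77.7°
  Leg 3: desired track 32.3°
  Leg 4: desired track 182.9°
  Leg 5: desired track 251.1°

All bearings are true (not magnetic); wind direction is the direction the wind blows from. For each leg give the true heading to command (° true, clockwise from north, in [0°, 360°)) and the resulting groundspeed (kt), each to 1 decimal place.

Leg 1: heading=264.8°, groundspeed=206.7 kt
Leg 2: heading=74.4°, groundspeed=109.5 kt
Leg 3: heading=42.6°, groundspeed=115.3 kt
Leg 4: heading=166.5°, groundspeed=173.8 kt
Leg 5: heading=252.3°, groundspeed=208.3 kt

Leg 1: desired track 260.6°; wind correction +4.2° → command heading 264.8°, groundspeed 206.7 kt
Leg 2: desired track 77.7°; wind correction -3.3° → command heading 74.4°, groundspeed 109.5 kt
Leg 3: desired track 32.3°; wind correction +10.3° → command heading 42.6°, groundspeed 115.3 kt
Leg 4: desired track 182.9°; wind correction -16.4° → command heading 166.5°, groundspeed 173.8 kt
Leg 5: desired track 251.1°; wind correction +1.2° → command heading 252.3°, groundspeed 208.3 kt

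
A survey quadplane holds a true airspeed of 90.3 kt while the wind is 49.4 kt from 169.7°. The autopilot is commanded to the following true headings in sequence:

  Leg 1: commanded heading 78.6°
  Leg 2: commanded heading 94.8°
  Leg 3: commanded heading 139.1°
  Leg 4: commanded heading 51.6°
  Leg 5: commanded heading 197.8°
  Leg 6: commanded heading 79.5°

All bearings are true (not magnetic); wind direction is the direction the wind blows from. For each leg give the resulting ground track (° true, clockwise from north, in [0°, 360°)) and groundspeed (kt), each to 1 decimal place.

Leg 1: heading 78.6°; drift -28.4° → track 50.2°, groundspeed 103.8 kt
Leg 2: heading 94.8°; drift -31.6° → track 63.2°, groundspeed 90.9 kt
Leg 3: heading 139.1°; drift -27.8° → track 111.3°, groundspeed 54.0 kt
Leg 4: heading 51.6°; drift -21.0° → track 30.6°, groundspeed 121.6 kt
Leg 5: heading 197.8°; drift +26.5° → track 224.3°, groundspeed 52.2 kt
Leg 6: heading 79.5°; drift -28.6° → track 50.9°, groundspeed 103.1 kt

Leg 1: track=50.2°, groundspeed=103.8 kt
Leg 2: track=63.2°, groundspeed=90.9 kt
Leg 3: track=111.3°, groundspeed=54.0 kt
Leg 4: track=30.6°, groundspeed=121.6 kt
Leg 5: track=224.3°, groundspeed=52.2 kt
Leg 6: track=50.9°, groundspeed=103.1 kt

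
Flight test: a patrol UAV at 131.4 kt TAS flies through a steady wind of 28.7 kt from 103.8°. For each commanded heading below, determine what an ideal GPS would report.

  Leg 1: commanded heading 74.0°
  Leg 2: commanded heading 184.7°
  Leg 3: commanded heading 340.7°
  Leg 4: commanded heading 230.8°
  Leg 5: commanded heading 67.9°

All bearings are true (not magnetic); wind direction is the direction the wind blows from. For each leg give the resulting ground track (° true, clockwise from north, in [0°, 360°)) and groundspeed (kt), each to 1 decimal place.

Leg 1: heading 74.0°; drift -7.6° → track 66.4°, groundspeed 107.4 kt
Leg 2: heading 184.7°; drift +12.6° → track 197.3°, groundspeed 130.0 kt
Leg 3: heading 340.7°; drift -9.3° → track 331.4°, groundspeed 149.0 kt
Leg 4: heading 230.8°; drift +8.8° → track 239.6°, groundspeed 150.4 kt
Leg 5: heading 67.9°; drift -8.8° → track 59.1°, groundspeed 109.5 kt

Leg 1: track=66.4°, groundspeed=107.4 kt
Leg 2: track=197.3°, groundspeed=130.0 kt
Leg 3: track=331.4°, groundspeed=149.0 kt
Leg 4: track=239.6°, groundspeed=150.4 kt
Leg 5: track=59.1°, groundspeed=109.5 kt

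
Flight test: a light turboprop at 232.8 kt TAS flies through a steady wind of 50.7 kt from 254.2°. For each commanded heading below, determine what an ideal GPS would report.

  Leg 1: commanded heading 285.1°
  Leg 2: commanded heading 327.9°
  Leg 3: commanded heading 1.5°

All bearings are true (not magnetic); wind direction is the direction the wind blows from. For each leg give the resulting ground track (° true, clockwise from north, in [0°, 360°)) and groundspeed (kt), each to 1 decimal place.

Leg 1: heading 285.1°; drift +7.8° → track 292.9°, groundspeed 191.1 kt
Leg 2: heading 327.9°; drift +12.6° → track 340.5°, groundspeed 223.9 kt
Leg 3: heading 1.5°; drift +11.0° → track 12.5°, groundspeed 252.6 kt

Leg 1: track=292.9°, groundspeed=191.1 kt
Leg 2: track=340.5°, groundspeed=223.9 kt
Leg 3: track=12.5°, groundspeed=252.6 kt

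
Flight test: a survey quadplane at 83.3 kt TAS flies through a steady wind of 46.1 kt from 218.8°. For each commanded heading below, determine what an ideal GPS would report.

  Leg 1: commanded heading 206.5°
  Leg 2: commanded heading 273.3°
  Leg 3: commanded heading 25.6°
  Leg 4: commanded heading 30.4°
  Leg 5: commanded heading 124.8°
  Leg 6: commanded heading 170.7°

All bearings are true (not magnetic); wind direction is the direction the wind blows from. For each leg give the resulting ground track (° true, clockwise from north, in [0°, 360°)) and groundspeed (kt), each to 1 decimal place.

Leg 1: heading 206.5°; drift -14.4° → track 192.1°, groundspeed 39.5 kt
Leg 2: heading 273.3°; drift +33.6° → track 306.9°, groundspeed 67.9 kt
Leg 3: heading 25.6°; drift +4.7° → track 30.3°, groundspeed 128.6 kt
Leg 4: heading 30.4°; drift +3.0° → track 33.4°, groundspeed 129.1 kt
Leg 5: heading 124.8°; drift -28.0° → track 96.8°, groundspeed 98.0 kt
Leg 6: heading 170.7°; drift -33.2° → track 137.5°, groundspeed 62.7 kt

Leg 1: track=192.1°, groundspeed=39.5 kt
Leg 2: track=306.9°, groundspeed=67.9 kt
Leg 3: track=30.3°, groundspeed=128.6 kt
Leg 4: track=33.4°, groundspeed=129.1 kt
Leg 5: track=96.8°, groundspeed=98.0 kt
Leg 6: track=137.5°, groundspeed=62.7 kt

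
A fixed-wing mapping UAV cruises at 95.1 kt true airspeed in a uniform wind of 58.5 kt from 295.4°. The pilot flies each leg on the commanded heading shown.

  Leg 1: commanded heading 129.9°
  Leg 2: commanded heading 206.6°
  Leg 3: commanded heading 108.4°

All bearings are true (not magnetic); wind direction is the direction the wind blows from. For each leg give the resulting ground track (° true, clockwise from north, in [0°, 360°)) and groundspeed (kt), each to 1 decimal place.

Leg 1: heading 129.9°; drift -5.5° → track 124.4°, groundspeed 152.4 kt
Leg 2: heading 206.6°; drift -31.9° → track 174.7°, groundspeed 110.6 kt
Leg 3: heading 108.4°; drift +2.7° → track 111.1°, groundspeed 153.3 kt

Leg 1: track=124.4°, groundspeed=152.4 kt
Leg 2: track=174.7°, groundspeed=110.6 kt
Leg 3: track=111.1°, groundspeed=153.3 kt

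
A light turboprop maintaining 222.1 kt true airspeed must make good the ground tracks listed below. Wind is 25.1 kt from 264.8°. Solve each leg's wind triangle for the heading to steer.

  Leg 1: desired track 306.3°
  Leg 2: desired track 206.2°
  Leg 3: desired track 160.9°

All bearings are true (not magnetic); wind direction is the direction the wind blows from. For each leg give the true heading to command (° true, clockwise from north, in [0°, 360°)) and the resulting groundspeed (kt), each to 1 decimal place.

Leg 1: desired track 306.3°; wind correction -4.3° → command heading 302.0°, groundspeed 202.7 kt
Leg 2: desired track 206.2°; wind correction +5.5° → command heading 211.7°, groundspeed 208.0 kt
Leg 3: desired track 160.9°; wind correction +6.3° → command heading 167.2°, groundspeed 226.8 kt

Leg 1: heading=302.0°, groundspeed=202.7 kt
Leg 2: heading=211.7°, groundspeed=208.0 kt
Leg 3: heading=167.2°, groundspeed=226.8 kt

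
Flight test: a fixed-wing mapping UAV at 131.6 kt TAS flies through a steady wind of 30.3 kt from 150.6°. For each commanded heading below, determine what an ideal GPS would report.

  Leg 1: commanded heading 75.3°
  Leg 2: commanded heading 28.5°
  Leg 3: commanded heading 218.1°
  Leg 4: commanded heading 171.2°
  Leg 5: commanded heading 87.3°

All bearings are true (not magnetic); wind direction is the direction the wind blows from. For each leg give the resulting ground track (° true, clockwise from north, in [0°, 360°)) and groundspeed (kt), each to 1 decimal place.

Leg 1: heading 75.3°; drift -13.3° → track 62.0°, groundspeed 127.3 kt
Leg 2: heading 28.5°; drift -9.9° → track 18.6°, groundspeed 149.9 kt
Leg 3: heading 218.1°; drift +13.1° → track 231.2°, groundspeed 123.2 kt
Leg 4: heading 171.2°; drift +5.9° → track 177.1°, groundspeed 103.8 kt
Leg 5: heading 87.3°; drift -12.9° → track 74.4°, groundspeed 121.1 kt

Leg 1: track=62.0°, groundspeed=127.3 kt
Leg 2: track=18.6°, groundspeed=149.9 kt
Leg 3: track=231.2°, groundspeed=123.2 kt
Leg 4: track=177.1°, groundspeed=103.8 kt
Leg 5: track=74.4°, groundspeed=121.1 kt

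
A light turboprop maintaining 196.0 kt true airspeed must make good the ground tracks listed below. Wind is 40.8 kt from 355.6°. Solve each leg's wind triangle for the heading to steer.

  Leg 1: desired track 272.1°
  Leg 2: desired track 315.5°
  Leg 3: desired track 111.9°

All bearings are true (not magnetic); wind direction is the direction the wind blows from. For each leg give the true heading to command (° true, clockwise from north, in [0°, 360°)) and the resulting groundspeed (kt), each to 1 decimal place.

Leg 1: heading=284.0°, groundspeed=187.1 kt
Leg 2: heading=323.2°, groundspeed=163.0 kt
Leg 3: heading=101.1°, groundspeed=210.6 kt

Leg 1: desired track 272.1°; wind correction +11.9° → command heading 284.0°, groundspeed 187.1 kt
Leg 2: desired track 315.5°; wind correction +7.7° → command heading 323.2°, groundspeed 163.0 kt
Leg 3: desired track 111.9°; wind correction -10.8° → command heading 101.1°, groundspeed 210.6 kt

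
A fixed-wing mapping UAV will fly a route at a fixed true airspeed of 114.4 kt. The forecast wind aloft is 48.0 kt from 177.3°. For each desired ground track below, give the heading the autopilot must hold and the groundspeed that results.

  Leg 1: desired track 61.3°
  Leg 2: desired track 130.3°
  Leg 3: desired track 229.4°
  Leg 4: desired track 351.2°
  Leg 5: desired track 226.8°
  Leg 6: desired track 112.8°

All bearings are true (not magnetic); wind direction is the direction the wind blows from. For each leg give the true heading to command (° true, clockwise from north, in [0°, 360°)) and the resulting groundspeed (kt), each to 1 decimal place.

Leg 1: desired track 61.3°; wind correction +22.2° → command heading 83.5°, groundspeed 127.0 kt
Leg 2: desired track 130.3°; wind correction +17.9° → command heading 148.2°, groundspeed 76.1 kt
Leg 3: desired track 229.4°; wind correction -19.3° → command heading 210.1°, groundspeed 78.5 kt
Leg 4: desired track 351.2°; wind correction -2.6° → command heading 348.6°, groundspeed 162.0 kt
Leg 5: desired track 226.8°; wind correction -18.6° → command heading 208.2°, groundspeed 77.2 kt
Leg 6: desired track 112.8°; wind correction +22.3° → command heading 135.1°, groundspeed 85.2 kt

Leg 1: heading=83.5°, groundspeed=127.0 kt
Leg 2: heading=148.2°, groundspeed=76.1 kt
Leg 3: heading=210.1°, groundspeed=78.5 kt
Leg 4: heading=348.6°, groundspeed=162.0 kt
Leg 5: heading=208.2°, groundspeed=77.2 kt
Leg 6: heading=135.1°, groundspeed=85.2 kt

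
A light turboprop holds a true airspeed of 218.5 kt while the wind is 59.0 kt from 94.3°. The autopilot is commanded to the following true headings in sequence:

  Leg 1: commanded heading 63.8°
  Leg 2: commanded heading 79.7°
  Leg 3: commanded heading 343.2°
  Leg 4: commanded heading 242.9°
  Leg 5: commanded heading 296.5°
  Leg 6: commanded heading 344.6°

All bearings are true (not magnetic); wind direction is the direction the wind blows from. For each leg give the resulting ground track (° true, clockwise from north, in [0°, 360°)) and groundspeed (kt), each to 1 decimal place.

Leg 1: heading 63.8°; drift -10.1° → track 53.7°, groundspeed 170.3 kt
Leg 2: heading 79.7°; drift -5.3° → track 74.4°, groundspeed 162.1 kt
Leg 3: heading 343.2°; drift -12.9° → track 330.3°, groundspeed 246.0 kt
Leg 4: heading 242.9°; drift +6.5° → track 249.4°, groundspeed 270.6 kt
Leg 5: heading 296.5°; drift -4.7° → track 291.8°, groundspeed 274.0 kt
Leg 6: heading 344.6°; drift -13.1° → track 331.5°, groundspeed 244.8 kt

Leg 1: track=53.7°, groundspeed=170.3 kt
Leg 2: track=74.4°, groundspeed=162.1 kt
Leg 3: track=330.3°, groundspeed=246.0 kt
Leg 4: track=249.4°, groundspeed=270.6 kt
Leg 5: track=291.8°, groundspeed=274.0 kt
Leg 6: track=331.5°, groundspeed=244.8 kt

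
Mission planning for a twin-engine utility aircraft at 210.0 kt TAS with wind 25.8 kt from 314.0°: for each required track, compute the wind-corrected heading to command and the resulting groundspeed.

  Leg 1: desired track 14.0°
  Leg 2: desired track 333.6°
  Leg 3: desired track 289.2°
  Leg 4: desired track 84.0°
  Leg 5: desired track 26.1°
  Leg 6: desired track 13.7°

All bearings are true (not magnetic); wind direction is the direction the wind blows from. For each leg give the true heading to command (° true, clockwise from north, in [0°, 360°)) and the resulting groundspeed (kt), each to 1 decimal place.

Leg 1: desired track 14.0°; wind correction -6.1° → command heading 7.9°, groundspeed 195.9 kt
Leg 2: desired track 333.6°; wind correction -2.4° → command heading 331.2°, groundspeed 185.5 kt
Leg 3: desired track 289.2°; wind correction +3.0° → command heading 292.2°, groundspeed 186.3 kt
Leg 4: desired track 84.0°; wind correction -5.4° → command heading 78.6°, groundspeed 225.7 kt
Leg 5: desired track 26.1°; wind correction -6.7° → command heading 19.4°, groundspeed 200.6 kt
Leg 6: desired track 13.7°; wind correction -6.1° → command heading 7.6°, groundspeed 195.8 kt

Leg 1: heading=7.9°, groundspeed=195.9 kt
Leg 2: heading=331.2°, groundspeed=185.5 kt
Leg 3: heading=292.2°, groundspeed=186.3 kt
Leg 4: heading=78.6°, groundspeed=225.7 kt
Leg 5: heading=19.4°, groundspeed=200.6 kt
Leg 6: heading=7.6°, groundspeed=195.8 kt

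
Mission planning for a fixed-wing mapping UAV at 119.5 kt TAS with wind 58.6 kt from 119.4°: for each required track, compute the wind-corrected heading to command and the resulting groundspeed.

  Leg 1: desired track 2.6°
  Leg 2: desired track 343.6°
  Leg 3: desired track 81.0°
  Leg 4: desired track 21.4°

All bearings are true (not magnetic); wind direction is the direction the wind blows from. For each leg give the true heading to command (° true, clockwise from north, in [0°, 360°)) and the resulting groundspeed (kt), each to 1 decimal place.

Leg 1: desired track 2.6°; wind correction +26.0° → command heading 28.6°, groundspeed 133.9 kt
Leg 2: desired track 343.6°; wind correction +20.0° → command heading 3.6°, groundspeed 154.3 kt
Leg 3: desired track 81.0°; wind correction +17.7° → command heading 98.7°, groundspeed 67.9 kt
Leg 4: desired track 21.4°; wind correction +29.1° → command heading 50.5°, groundspeed 112.6 kt

Leg 1: heading=28.6°, groundspeed=133.9 kt
Leg 2: heading=3.6°, groundspeed=154.3 kt
Leg 3: heading=98.7°, groundspeed=67.9 kt
Leg 4: heading=50.5°, groundspeed=112.6 kt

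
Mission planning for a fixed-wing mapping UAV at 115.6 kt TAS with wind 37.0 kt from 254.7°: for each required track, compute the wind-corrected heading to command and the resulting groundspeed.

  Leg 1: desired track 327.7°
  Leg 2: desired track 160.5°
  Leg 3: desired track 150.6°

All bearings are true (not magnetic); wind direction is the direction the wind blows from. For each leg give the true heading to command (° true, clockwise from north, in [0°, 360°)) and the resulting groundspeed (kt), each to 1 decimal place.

Leg 1: heading=309.9°, groundspeed=99.2 kt
Leg 2: heading=179.1°, groundspeed=112.3 kt
Leg 3: heading=168.7°, groundspeed=118.9 kt

Leg 1: desired track 327.7°; wind correction -17.8° → command heading 309.9°, groundspeed 99.2 kt
Leg 2: desired track 160.5°; wind correction +18.6° → command heading 179.1°, groundspeed 112.3 kt
Leg 3: desired track 150.6°; wind correction +18.1° → command heading 168.7°, groundspeed 118.9 kt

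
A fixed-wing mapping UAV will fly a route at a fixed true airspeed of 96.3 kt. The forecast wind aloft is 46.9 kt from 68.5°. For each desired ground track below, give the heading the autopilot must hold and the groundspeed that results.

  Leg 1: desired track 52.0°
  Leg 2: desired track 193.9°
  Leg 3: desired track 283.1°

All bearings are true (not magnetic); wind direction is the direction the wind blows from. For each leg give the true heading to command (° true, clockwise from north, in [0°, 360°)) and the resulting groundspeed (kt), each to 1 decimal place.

Leg 1: desired track 52.0°; wind correction +8.0° → command heading 60.0°, groundspeed 50.4 kt
Leg 2: desired track 193.9°; wind correction -23.4° → command heading 170.5°, groundspeed 115.6 kt
Leg 3: desired track 283.1°; wind correction +16.1° → command heading 299.2°, groundspeed 131.1 kt

Leg 1: heading=60.0°, groundspeed=50.4 kt
Leg 2: heading=170.5°, groundspeed=115.6 kt
Leg 3: heading=299.2°, groundspeed=131.1 kt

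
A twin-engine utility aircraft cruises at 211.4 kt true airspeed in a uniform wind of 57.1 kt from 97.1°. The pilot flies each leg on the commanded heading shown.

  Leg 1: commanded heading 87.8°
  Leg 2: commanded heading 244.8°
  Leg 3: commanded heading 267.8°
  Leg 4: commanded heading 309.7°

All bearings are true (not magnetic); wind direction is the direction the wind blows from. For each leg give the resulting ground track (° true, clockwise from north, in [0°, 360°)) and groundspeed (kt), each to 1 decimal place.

Leg 1: heading 87.8°; drift -3.4° → track 84.4°, groundspeed 155.3 kt
Leg 2: heading 244.8°; drift +6.7° → track 251.5°, groundspeed 261.5 kt
Leg 3: heading 267.8°; drift +2.0° → track 269.8°, groundspeed 267.9 kt
Leg 4: heading 309.7°; drift -6.8° → track 302.9°, groundspeed 261.3 kt

Leg 1: track=84.4°, groundspeed=155.3 kt
Leg 2: track=251.5°, groundspeed=261.5 kt
Leg 3: track=269.8°, groundspeed=267.9 kt
Leg 4: track=302.9°, groundspeed=261.3 kt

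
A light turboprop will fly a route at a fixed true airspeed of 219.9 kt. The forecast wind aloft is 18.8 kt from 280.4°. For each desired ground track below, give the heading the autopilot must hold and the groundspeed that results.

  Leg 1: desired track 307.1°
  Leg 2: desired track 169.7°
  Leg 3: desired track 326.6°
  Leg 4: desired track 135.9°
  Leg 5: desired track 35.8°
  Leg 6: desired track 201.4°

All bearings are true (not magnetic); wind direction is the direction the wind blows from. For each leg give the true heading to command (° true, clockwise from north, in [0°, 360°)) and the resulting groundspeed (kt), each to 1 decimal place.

Leg 1: desired track 307.1°; wind correction -2.2° → command heading 304.9°, groundspeed 202.9 kt
Leg 2: desired track 169.7°; wind correction +4.6° → command heading 174.3°, groundspeed 225.8 kt
Leg 3: desired track 326.6°; wind correction -3.5° → command heading 323.1°, groundspeed 206.5 kt
Leg 4: desired track 135.9°; wind correction +2.8° → command heading 138.7°, groundspeed 234.9 kt
Leg 5: desired track 35.8°; wind correction -4.4° → command heading 31.4°, groundspeed 227.3 kt
Leg 6: desired track 201.4°; wind correction +4.8° → command heading 206.2°, groundspeed 215.5 kt

Leg 1: heading=304.9°, groundspeed=202.9 kt
Leg 2: heading=174.3°, groundspeed=225.8 kt
Leg 3: heading=323.1°, groundspeed=206.5 kt
Leg 4: heading=138.7°, groundspeed=234.9 kt
Leg 5: heading=31.4°, groundspeed=227.3 kt
Leg 6: heading=206.2°, groundspeed=215.5 kt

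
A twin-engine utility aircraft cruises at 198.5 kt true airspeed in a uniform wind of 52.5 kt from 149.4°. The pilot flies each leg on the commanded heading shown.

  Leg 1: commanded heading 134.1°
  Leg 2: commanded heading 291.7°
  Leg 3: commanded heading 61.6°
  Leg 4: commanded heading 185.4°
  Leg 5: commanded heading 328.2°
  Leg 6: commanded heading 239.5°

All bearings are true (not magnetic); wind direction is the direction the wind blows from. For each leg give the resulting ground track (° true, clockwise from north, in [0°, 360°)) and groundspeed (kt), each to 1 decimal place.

Leg 1: heading 134.1°; drift -5.4° → track 128.7°, groundspeed 148.5 kt
Leg 2: heading 291.7°; drift +7.6° → track 299.3°, groundspeed 242.2 kt
Leg 3: heading 61.6°; drift -14.9° → track 46.7°, groundspeed 203.4 kt
Leg 4: heading 185.4°; drift +11.2° → track 196.6°, groundspeed 159.0 kt
Leg 5: heading 328.2°; drift +0.3° → track 328.5°, groundspeed 251.0 kt
Leg 6: heading 239.5°; drift +14.8° → track 254.3°, groundspeed 205.4 kt

Leg 1: track=128.7°, groundspeed=148.5 kt
Leg 2: track=299.3°, groundspeed=242.2 kt
Leg 3: track=46.7°, groundspeed=203.4 kt
Leg 4: track=196.6°, groundspeed=159.0 kt
Leg 5: track=328.5°, groundspeed=251.0 kt
Leg 6: track=254.3°, groundspeed=205.4 kt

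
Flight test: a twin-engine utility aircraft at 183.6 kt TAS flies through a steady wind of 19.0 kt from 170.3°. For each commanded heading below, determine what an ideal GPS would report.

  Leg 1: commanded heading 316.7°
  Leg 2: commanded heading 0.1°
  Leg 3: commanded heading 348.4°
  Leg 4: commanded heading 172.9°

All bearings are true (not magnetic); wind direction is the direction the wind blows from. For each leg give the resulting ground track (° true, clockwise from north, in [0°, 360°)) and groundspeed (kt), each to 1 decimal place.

Leg 1: track=319.7°, groundspeed=199.7 kt
Leg 2: track=359.2°, groundspeed=202.3 kt
Leg 3: track=348.6°, groundspeed=202.6 kt
Leg 4: track=173.2°, groundspeed=164.6 kt

Leg 1: heading 316.7°; drift +3.0° → track 319.7°, groundspeed 199.7 kt
Leg 2: heading 0.1°; drift -0.9° → track 359.2°, groundspeed 202.3 kt
Leg 3: heading 348.4°; drift +0.2° → track 348.6°, groundspeed 202.6 kt
Leg 4: heading 172.9°; drift +0.3° → track 173.2°, groundspeed 164.6 kt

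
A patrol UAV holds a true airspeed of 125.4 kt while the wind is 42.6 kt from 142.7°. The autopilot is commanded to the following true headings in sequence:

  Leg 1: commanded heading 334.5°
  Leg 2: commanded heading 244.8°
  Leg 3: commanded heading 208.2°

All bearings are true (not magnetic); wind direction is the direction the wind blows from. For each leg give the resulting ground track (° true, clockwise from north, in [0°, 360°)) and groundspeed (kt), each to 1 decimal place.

Leg 1: track=331.5°, groundspeed=167.3 kt
Leg 2: track=262.0°, groundspeed=140.6 kt
Leg 3: track=228.0°, groundspeed=114.5 kt

Leg 1: heading 334.5°; drift -3.0° → track 331.5°, groundspeed 167.3 kt
Leg 2: heading 244.8°; drift +17.2° → track 262.0°, groundspeed 140.6 kt
Leg 3: heading 208.2°; drift +19.8° → track 228.0°, groundspeed 114.5 kt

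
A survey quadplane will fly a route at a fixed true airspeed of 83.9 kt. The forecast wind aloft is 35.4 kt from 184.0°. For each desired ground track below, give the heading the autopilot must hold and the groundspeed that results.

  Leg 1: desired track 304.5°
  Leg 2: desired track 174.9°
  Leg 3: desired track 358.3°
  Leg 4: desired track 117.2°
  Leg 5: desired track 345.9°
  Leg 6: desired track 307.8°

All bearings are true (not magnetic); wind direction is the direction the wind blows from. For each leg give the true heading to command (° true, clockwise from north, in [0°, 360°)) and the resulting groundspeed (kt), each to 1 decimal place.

Leg 1: heading=283.2°, groundspeed=96.1 kt
Leg 2: heading=178.7°, groundspeed=48.8 kt
Leg 3: heading=355.9°, groundspeed=119.1 kt
Leg 4: heading=140.0°, groundspeed=63.4 kt
Leg 5: heading=338.4°, groundspeed=116.8 kt
Leg 6: heading=287.3°, groundspeed=98.3 kt

Leg 1: desired track 304.5°; wind correction -21.3° → command heading 283.2°, groundspeed 96.1 kt
Leg 2: desired track 174.9°; wind correction +3.8° → command heading 178.7°, groundspeed 48.8 kt
Leg 3: desired track 358.3°; wind correction -2.4° → command heading 355.9°, groundspeed 119.1 kt
Leg 4: desired track 117.2°; wind correction +22.8° → command heading 140.0°, groundspeed 63.4 kt
Leg 5: desired track 345.9°; wind correction -7.5° → command heading 338.4°, groundspeed 116.8 kt
Leg 6: desired track 307.8°; wind correction -20.5° → command heading 287.3°, groundspeed 98.3 kt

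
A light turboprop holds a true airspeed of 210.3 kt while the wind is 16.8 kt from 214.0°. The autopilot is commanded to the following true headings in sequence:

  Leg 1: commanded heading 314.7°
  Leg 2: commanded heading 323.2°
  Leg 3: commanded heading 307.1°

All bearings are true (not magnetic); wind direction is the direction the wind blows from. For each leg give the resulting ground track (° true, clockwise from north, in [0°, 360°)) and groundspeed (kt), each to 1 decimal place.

Leg 1: heading 314.7°; drift +4.4° → track 319.1°, groundspeed 214.1 kt
Leg 2: heading 323.2°; drift +4.2° → track 327.4°, groundspeed 216.4 kt
Leg 3: heading 307.1°; drift +4.5° → track 311.6°, groundspeed 211.9 kt

Leg 1: track=319.1°, groundspeed=214.1 kt
Leg 2: track=327.4°, groundspeed=216.4 kt
Leg 3: track=311.6°, groundspeed=211.9 kt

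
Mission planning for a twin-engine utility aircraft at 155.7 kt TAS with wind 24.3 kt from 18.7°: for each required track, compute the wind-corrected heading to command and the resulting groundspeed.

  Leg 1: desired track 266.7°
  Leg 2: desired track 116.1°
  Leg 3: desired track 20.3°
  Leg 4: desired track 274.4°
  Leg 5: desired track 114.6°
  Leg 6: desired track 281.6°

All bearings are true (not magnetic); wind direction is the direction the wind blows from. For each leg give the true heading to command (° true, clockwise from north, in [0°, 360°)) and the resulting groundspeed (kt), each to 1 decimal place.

Leg 1: desired track 266.7°; wind correction +8.3° → command heading 275.0°, groundspeed 163.2 kt
Leg 2: desired track 116.1°; wind correction -8.9° → command heading 107.2°, groundspeed 157.0 kt
Leg 3: desired track 20.3°; wind correction -0.2° → command heading 20.1°, groundspeed 131.4 kt
Leg 4: desired track 274.4°; wind correction +8.7° → command heading 283.1°, groundspeed 159.9 kt
Leg 5: desired track 114.6°; wind correction -8.9° → command heading 105.7°, groundspeed 156.3 kt
Leg 6: desired track 281.6°; wind correction +8.9° → command heading 290.5°, groundspeed 156.8 kt

Leg 1: heading=275.0°, groundspeed=163.2 kt
Leg 2: heading=107.2°, groundspeed=157.0 kt
Leg 3: heading=20.1°, groundspeed=131.4 kt
Leg 4: heading=283.1°, groundspeed=159.9 kt
Leg 5: heading=105.7°, groundspeed=156.3 kt
Leg 6: heading=290.5°, groundspeed=156.8 kt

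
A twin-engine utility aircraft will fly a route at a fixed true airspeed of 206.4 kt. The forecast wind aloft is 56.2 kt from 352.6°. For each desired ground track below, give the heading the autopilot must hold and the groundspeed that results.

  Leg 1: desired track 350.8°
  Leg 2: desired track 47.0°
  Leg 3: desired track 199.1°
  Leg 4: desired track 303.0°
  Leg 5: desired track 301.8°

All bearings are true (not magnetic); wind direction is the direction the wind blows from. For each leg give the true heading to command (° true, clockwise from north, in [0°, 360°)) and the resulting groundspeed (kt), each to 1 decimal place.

Leg 1: desired track 350.8°; wind correction +0.5° → command heading 351.3°, groundspeed 150.2 kt
Leg 2: desired track 47.0°; wind correction -12.8° → command heading 34.2°, groundspeed 168.6 kt
Leg 3: desired track 199.1°; wind correction +7.0° → command heading 206.1°, groundspeed 255.2 kt
Leg 4: desired track 303.0°; wind correction +12.0° → command heading 315.0°, groundspeed 165.5 kt
Leg 5: desired track 301.8°; wind correction +12.2° → command heading 314.0°, groundspeed 166.2 kt

Leg 1: heading=351.3°, groundspeed=150.2 kt
Leg 2: heading=34.2°, groundspeed=168.6 kt
Leg 3: heading=206.1°, groundspeed=255.2 kt
Leg 4: heading=315.0°, groundspeed=165.5 kt
Leg 5: heading=314.0°, groundspeed=166.2 kt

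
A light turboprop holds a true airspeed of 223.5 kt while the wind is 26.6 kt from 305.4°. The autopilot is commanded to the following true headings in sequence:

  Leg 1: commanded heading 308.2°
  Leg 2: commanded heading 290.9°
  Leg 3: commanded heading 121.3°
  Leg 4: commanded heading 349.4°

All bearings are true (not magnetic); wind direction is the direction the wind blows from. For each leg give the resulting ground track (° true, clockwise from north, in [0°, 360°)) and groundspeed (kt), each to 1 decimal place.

Leg 1: track=308.6°, groundspeed=196.9 kt
Leg 2: track=289.0°, groundspeed=197.9 kt
Leg 3: track=121.7°, groundspeed=250.0 kt
Leg 4: track=354.6°, groundspeed=205.2 kt

Leg 1: heading 308.2°; drift +0.4° → track 308.6°, groundspeed 196.9 kt
Leg 2: heading 290.9°; drift -1.9° → track 289.0°, groundspeed 197.9 kt
Leg 3: heading 121.3°; drift +0.4° → track 121.7°, groundspeed 250.0 kt
Leg 4: heading 349.4°; drift +5.2° → track 354.6°, groundspeed 205.2 kt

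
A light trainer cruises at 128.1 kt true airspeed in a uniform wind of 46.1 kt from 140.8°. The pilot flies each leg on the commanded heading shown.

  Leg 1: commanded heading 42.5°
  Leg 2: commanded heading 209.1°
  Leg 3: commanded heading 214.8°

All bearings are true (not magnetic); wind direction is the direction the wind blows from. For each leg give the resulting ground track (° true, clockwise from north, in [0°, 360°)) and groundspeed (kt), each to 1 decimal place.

Leg 1: track=23.8°, groundspeed=142.3 kt
Leg 2: track=230.2°, groundspeed=119.0 kt
Leg 3: track=235.8°, groundspeed=123.6 kt

Leg 1: heading 42.5°; drift -18.7° → track 23.8°, groundspeed 142.3 kt
Leg 2: heading 209.1°; drift +21.1° → track 230.2°, groundspeed 119.0 kt
Leg 3: heading 214.8°; drift +21.0° → track 235.8°, groundspeed 123.6 kt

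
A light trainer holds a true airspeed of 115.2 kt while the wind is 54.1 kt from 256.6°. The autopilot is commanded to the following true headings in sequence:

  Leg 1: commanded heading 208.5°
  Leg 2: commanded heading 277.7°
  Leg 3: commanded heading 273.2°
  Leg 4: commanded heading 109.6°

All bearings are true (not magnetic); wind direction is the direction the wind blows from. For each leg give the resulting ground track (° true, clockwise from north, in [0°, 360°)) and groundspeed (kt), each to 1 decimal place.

Leg 1: track=181.5°, groundspeed=88.7 kt
Leg 2: track=294.4°, groundspeed=67.6 kt
Leg 3: track=286.9°, groundspeed=65.2 kt
Leg 4: track=99.2°, groundspeed=163.3 kt

Leg 1: heading 208.5°; drift -27.0° → track 181.5°, groundspeed 88.7 kt
Leg 2: heading 277.7°; drift +16.7° → track 294.4°, groundspeed 67.6 kt
Leg 3: heading 273.2°; drift +13.7° → track 286.9°, groundspeed 65.2 kt
Leg 4: heading 109.6°; drift -10.4° → track 99.2°, groundspeed 163.3 kt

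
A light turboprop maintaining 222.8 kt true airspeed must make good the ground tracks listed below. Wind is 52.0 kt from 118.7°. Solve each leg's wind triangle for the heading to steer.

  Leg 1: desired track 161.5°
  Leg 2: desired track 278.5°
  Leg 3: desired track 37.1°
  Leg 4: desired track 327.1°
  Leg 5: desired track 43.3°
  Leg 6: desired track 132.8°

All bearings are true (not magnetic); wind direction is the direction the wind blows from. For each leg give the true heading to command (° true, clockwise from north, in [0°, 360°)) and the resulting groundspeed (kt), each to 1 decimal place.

Leg 1: desired track 161.5°; wind correction -9.1° → command heading 152.4°, groundspeed 181.8 kt
Leg 2: desired track 278.5°; wind correction -4.6° → command heading 273.9°, groundspeed 270.9 kt
Leg 3: desired track 37.1°; wind correction +13.3° → command heading 50.4°, groundspeed 209.2 kt
Leg 4: desired track 327.1°; wind correction +6.4° → command heading 333.5°, groundspeed 267.2 kt
Leg 5: desired track 43.3°; wind correction +13.1° → command heading 56.4°, groundspeed 203.9 kt
Leg 6: desired track 132.8°; wind correction -3.3° → command heading 129.5°, groundspeed 172.0 kt

Leg 1: heading=152.4°, groundspeed=181.8 kt
Leg 2: heading=273.9°, groundspeed=270.9 kt
Leg 3: heading=50.4°, groundspeed=209.2 kt
Leg 4: heading=333.5°, groundspeed=267.2 kt
Leg 5: heading=56.4°, groundspeed=203.9 kt
Leg 6: heading=129.5°, groundspeed=172.0 kt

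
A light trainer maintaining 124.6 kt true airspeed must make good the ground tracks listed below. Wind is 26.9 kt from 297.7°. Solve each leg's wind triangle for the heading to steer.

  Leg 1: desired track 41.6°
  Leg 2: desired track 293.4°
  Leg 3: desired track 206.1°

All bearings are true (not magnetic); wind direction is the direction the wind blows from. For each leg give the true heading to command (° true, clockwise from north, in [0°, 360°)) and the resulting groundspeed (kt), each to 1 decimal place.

Leg 1: desired track 41.6°; wind correction -12.1° → command heading 29.5°, groundspeed 128.3 kt
Leg 2: desired track 293.4°; wind correction +0.9° → command heading 294.3°, groundspeed 97.8 kt
Leg 3: desired track 206.1°; wind correction +12.5° → command heading 218.6°, groundspeed 122.4 kt

Leg 1: heading=29.5°, groundspeed=128.3 kt
Leg 2: heading=294.3°, groundspeed=97.8 kt
Leg 3: heading=218.6°, groundspeed=122.4 kt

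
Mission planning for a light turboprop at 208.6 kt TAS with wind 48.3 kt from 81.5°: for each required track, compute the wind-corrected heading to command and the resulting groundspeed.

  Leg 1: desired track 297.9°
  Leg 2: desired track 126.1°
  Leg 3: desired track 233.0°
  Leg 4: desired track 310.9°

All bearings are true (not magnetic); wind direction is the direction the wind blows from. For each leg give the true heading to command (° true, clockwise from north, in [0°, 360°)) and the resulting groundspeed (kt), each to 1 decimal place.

Leg 1: heading=305.8°, groundspeed=245.5 kt
Leg 2: heading=116.7°, groundspeed=171.4 kt
Leg 3: heading=226.7°, groundspeed=249.8 kt
Leg 4: heading=321.0°, groundspeed=236.8 kt

Leg 1: desired track 297.9°; wind correction +7.9° → command heading 305.8°, groundspeed 245.5 kt
Leg 2: desired track 126.1°; wind correction -9.4° → command heading 116.7°, groundspeed 171.4 kt
Leg 3: desired track 233.0°; wind correction -6.3° → command heading 226.7°, groundspeed 249.8 kt
Leg 4: desired track 310.9°; wind correction +10.1° → command heading 321.0°, groundspeed 236.8 kt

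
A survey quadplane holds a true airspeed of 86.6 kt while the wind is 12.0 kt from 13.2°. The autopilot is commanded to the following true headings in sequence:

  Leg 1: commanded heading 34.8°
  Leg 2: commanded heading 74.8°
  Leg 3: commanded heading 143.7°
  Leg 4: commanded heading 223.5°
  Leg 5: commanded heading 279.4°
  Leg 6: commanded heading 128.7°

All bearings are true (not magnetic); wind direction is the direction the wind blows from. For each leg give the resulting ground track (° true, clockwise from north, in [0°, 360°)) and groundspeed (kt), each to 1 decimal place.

Leg 1: heading 34.8°; drift +3.4° → track 38.2°, groundspeed 75.6 kt
Leg 2: heading 74.8°; drift +7.4° → track 82.2°, groundspeed 81.6 kt
Leg 3: heading 143.7°; drift +5.5° → track 149.2°, groundspeed 94.8 kt
Leg 4: heading 223.5°; drift -3.6° → track 219.9°, groundspeed 97.1 kt
Leg 5: heading 279.4°; drift -7.8° → track 271.6°, groundspeed 88.2 kt
Leg 6: heading 128.7°; drift +6.7° → track 135.4°, groundspeed 92.4 kt

Leg 1: track=38.2°, groundspeed=75.6 kt
Leg 2: track=82.2°, groundspeed=81.6 kt
Leg 3: track=149.2°, groundspeed=94.8 kt
Leg 4: track=219.9°, groundspeed=97.1 kt
Leg 5: track=271.6°, groundspeed=88.2 kt
Leg 6: track=135.4°, groundspeed=92.4 kt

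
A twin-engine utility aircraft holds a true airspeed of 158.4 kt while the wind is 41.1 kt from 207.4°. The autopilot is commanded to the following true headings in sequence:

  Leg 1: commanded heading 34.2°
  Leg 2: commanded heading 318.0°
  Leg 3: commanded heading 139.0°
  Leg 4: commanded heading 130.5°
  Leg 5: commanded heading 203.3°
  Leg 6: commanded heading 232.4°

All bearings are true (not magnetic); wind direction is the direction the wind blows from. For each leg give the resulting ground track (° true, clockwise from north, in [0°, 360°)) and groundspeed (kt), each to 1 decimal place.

Leg 1: track=32.8°, groundspeed=199.3 kt
Leg 2: track=330.5°, groundspeed=177.1 kt
Leg 3: track=124.1°, groundspeed=148.3 kt
Leg 4: track=115.5°, groundspeed=154.4 kt
Leg 5: track=201.9°, groundspeed=117.4 kt
Leg 6: track=240.6°, groundspeed=122.4 kt

Leg 1: heading 34.2°; drift -1.4° → track 32.8°, groundspeed 199.3 kt
Leg 2: heading 318.0°; drift +12.5° → track 330.5°, groundspeed 177.1 kt
Leg 3: heading 139.0°; drift -14.9° → track 124.1°, groundspeed 148.3 kt
Leg 4: heading 130.5°; drift -15.0° → track 115.5°, groundspeed 154.4 kt
Leg 5: heading 203.3°; drift -1.4° → track 201.9°, groundspeed 117.4 kt
Leg 6: heading 232.4°; drift +8.2° → track 240.6°, groundspeed 122.4 kt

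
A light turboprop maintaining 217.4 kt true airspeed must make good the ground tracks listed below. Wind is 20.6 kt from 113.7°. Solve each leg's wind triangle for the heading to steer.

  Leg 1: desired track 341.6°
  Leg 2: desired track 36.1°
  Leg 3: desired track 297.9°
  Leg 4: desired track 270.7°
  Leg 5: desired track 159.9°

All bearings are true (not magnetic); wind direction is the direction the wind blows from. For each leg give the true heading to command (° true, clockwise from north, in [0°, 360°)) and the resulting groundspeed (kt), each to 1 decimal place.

Leg 1: desired track 341.6°; wind correction +4.0° → command heading 345.6°, groundspeed 230.7 kt
Leg 2: desired track 36.1°; wind correction +5.3° → command heading 41.4°, groundspeed 212.0 kt
Leg 3: desired track 297.9°; wind correction +0.4° → command heading 298.3°, groundspeed 237.9 kt
Leg 4: desired track 270.7°; wind correction -2.1° → command heading 268.6°, groundspeed 236.2 kt
Leg 5: desired track 159.9°; wind correction -3.9° → command heading 156.0°, groundspeed 202.6 kt

Leg 1: heading=345.6°, groundspeed=230.7 kt
Leg 2: heading=41.4°, groundspeed=212.0 kt
Leg 3: heading=298.3°, groundspeed=237.9 kt
Leg 4: heading=268.6°, groundspeed=236.2 kt
Leg 5: heading=156.0°, groundspeed=202.6 kt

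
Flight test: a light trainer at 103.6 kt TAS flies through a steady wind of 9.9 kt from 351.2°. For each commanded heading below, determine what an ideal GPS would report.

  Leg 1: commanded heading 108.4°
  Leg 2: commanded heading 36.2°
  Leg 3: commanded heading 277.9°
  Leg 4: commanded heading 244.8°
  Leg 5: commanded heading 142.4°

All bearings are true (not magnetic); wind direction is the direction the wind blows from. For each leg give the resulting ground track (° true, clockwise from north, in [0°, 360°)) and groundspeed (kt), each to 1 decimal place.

Leg 1: heading 108.4°; drift +4.7° → track 113.1°, groundspeed 108.5 kt
Leg 2: heading 36.2°; drift +4.1° → track 40.3°, groundspeed 96.9 kt
Leg 3: heading 277.9°; drift -5.4° → track 272.5°, groundspeed 101.2 kt
Leg 4: heading 244.8°; drift -5.1° → track 239.7°, groundspeed 106.8 kt
Leg 5: heading 142.4°; drift +2.4° → track 144.8°, groundspeed 112.4 kt

Leg 1: track=113.1°, groundspeed=108.5 kt
Leg 2: track=40.3°, groundspeed=96.9 kt
Leg 3: track=272.5°, groundspeed=101.2 kt
Leg 4: track=239.7°, groundspeed=106.8 kt
Leg 5: track=144.8°, groundspeed=112.4 kt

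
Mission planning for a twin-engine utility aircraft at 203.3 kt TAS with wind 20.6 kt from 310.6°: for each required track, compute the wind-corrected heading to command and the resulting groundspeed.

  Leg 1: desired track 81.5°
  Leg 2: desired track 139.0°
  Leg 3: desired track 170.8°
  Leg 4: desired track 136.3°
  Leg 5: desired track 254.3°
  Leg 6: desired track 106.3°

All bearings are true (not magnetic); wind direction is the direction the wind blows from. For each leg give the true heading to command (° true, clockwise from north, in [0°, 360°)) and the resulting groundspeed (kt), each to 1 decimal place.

Leg 1: desired track 81.5°; wind correction -4.4° → command heading 77.1°, groundspeed 216.2 kt
Leg 2: desired track 139.0°; wind correction +0.8° → command heading 139.8°, groundspeed 223.7 kt
Leg 3: desired track 170.8°; wind correction +3.7° → command heading 174.5°, groundspeed 218.6 kt
Leg 4: desired track 136.3°; wind correction +0.6° → command heading 136.9°, groundspeed 223.8 kt
Leg 5: desired track 254.3°; wind correction +4.8° → command heading 259.1°, groundspeed 191.1 kt
Leg 6: desired track 106.3°; wind correction -2.4° → command heading 103.9°, groundspeed 221.9 kt

Leg 1: heading=77.1°, groundspeed=216.2 kt
Leg 2: heading=139.8°, groundspeed=223.7 kt
Leg 3: heading=174.5°, groundspeed=218.6 kt
Leg 4: heading=136.9°, groundspeed=223.8 kt
Leg 5: heading=259.1°, groundspeed=191.1 kt
Leg 6: heading=103.9°, groundspeed=221.9 kt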